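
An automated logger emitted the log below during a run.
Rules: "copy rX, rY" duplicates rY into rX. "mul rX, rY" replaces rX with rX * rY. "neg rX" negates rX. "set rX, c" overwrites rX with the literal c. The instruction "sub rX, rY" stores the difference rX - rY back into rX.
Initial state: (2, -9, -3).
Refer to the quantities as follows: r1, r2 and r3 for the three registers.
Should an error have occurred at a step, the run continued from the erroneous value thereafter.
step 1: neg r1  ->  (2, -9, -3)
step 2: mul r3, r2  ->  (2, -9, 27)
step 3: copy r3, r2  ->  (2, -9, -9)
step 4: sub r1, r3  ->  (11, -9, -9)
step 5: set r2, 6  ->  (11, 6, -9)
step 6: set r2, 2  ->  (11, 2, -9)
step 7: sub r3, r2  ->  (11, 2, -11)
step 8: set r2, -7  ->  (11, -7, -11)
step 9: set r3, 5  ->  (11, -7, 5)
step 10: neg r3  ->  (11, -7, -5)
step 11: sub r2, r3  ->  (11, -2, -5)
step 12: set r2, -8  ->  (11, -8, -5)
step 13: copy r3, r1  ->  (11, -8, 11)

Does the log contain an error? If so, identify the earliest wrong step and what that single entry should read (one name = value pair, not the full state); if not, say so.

step 1, r1 = -2

Recomputing the run from the initial state:
step 1: r1 = -2, r2 = -9, r3 = -3
step 2: r1 = -2, r2 = -9, r3 = 27
step 3: r1 = -2, r2 = -9, r3 = -9
step 4: r1 = 7, r2 = -9, r3 = -9
step 5: r1 = 7, r2 = 6, r3 = -9
step 6: r1 = 7, r2 = 2, r3 = -9
step 7: r1 = 7, r2 = 2, r3 = -11
step 8: r1 = 7, r2 = -7, r3 = -11
step 9: r1 = 7, r2 = -7, r3 = 5
step 10: r1 = 7, r2 = -7, r3 = -5
step 11: r1 = 7, r2 = -2, r3 = -5
step 12: r1 = 7, r2 = -8, r3 = -5
step 13: r1 = 7, r2 = -8, r3 = 7
The first disagreement with the log is at step 1, where the value should be r1 = -2.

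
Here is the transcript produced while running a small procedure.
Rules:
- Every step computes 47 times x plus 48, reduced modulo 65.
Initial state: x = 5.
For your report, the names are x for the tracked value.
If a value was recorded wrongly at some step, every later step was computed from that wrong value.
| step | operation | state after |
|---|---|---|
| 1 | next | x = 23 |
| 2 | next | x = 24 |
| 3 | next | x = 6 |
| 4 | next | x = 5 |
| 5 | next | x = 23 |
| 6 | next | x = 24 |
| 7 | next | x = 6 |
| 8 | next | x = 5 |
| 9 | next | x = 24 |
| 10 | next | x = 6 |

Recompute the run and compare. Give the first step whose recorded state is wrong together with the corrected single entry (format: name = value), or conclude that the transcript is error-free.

step 9, x = 23

1. x = (47*5 + 48) mod 65 = 23 (consistent with the transcript)
2. x = (47*23 + 48) mod 65 = 24 (verified)
3. x = (47*24 + 48) mod 65 = 6 (matches)
4. x = (47*6 + 48) mod 65 = 5 (checks out)
5. x = (47*5 + 48) mod 65 = 23 (checks out)
6. x = (47*23 + 48) mod 65 = 24 (verified)
7. x = (47*24 + 48) mod 65 = 6 (in agreement)
8. x = (47*6 + 48) mod 65 = 5 (consistent with the transcript)
9. x = (47*5 + 48) mod 65 = 23 (this is not what the transcript shows)
First deviation found at step 9; the corrected entry is x = 23.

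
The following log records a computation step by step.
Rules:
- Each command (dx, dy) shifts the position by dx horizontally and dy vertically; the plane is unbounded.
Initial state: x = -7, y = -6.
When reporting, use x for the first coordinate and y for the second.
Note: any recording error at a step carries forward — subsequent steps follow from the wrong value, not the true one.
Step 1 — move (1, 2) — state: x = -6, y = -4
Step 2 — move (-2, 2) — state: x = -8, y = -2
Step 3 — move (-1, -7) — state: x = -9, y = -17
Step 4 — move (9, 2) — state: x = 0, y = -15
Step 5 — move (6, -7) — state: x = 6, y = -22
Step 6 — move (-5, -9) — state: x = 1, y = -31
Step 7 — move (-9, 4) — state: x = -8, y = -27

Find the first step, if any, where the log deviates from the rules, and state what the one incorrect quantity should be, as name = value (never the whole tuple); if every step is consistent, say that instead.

Recomputing the run from the initial state:
step 1: x = -6, y = -4
step 2: x = -8, y = -2
step 3: x = -9, y = -9
step 4: x = 0, y = -7
step 5: x = 6, y = -14
step 6: x = 1, y = -23
step 7: x = -8, y = -19
The first disagreement with the log is at step 3, where the value should be y = -9.

step 3, y = -9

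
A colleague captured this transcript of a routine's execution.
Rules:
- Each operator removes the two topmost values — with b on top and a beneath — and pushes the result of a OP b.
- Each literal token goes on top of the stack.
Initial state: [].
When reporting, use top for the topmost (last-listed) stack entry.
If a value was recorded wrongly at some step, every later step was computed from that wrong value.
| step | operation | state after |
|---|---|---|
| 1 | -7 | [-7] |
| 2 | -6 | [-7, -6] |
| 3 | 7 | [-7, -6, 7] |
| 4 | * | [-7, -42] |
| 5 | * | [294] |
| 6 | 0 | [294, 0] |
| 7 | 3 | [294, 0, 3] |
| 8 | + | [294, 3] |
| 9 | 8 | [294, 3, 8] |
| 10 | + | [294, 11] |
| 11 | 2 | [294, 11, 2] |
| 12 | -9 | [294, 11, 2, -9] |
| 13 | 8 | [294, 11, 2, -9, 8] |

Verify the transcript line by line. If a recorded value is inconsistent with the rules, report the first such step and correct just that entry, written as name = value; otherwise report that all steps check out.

Recomputing the run from the initial state:
step 1: [-7]
step 2: [-7, -6]
step 3: [-7, -6, 7]
step 4: [-7, -42]
step 5: [294]
step 6: [294, 0]
step 7: [294, 0, 3]
step 8: [294, 3]
step 9: [294, 3, 8]
step 10: [294, 11]
step 11: [294, 11, 2]
step 12: [294, 11, 2, -9]
step 13: [294, 11, 2, -9, 8]
This matches the transcript at every step.

no error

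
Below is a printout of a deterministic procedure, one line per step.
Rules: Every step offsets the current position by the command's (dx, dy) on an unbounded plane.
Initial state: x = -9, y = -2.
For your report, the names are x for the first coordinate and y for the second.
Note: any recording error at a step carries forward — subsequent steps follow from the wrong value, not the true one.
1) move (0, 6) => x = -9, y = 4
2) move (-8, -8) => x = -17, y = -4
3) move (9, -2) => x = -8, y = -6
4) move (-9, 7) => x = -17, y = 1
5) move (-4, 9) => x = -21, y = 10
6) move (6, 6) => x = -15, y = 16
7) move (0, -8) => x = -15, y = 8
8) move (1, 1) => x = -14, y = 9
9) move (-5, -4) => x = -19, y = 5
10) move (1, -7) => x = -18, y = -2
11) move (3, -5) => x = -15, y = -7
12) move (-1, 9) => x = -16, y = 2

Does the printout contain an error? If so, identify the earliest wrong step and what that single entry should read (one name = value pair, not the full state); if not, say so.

no error

Recomputing the run from the initial state:
step 1: x = -9, y = 4
step 2: x = -17, y = -4
step 3: x = -8, y = -6
step 4: x = -17, y = 1
step 5: x = -21, y = 10
step 6: x = -15, y = 16
step 7: x = -15, y = 8
step 8: x = -14, y = 9
step 9: x = -19, y = 5
step 10: x = -18, y = -2
step 11: x = -15, y = -7
step 12: x = -16, y = 2
This matches the printout at every step.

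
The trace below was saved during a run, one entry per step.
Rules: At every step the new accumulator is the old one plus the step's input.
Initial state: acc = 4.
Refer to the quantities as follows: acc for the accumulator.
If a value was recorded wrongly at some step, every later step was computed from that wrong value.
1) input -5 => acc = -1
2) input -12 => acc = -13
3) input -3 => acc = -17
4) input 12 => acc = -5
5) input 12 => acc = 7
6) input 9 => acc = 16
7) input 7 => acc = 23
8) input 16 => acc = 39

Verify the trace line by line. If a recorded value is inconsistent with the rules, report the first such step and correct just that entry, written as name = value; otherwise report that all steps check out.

step 3, acc = -16

Recomputing the run from the initial state:
step 1: acc = -1
step 2: acc = -13
step 3: acc = -16
step 4: acc = -4
step 5: acc = 8
step 6: acc = 17
step 7: acc = 24
step 8: acc = 40
The first disagreement with the trace is at step 3, where the value should be acc = -16.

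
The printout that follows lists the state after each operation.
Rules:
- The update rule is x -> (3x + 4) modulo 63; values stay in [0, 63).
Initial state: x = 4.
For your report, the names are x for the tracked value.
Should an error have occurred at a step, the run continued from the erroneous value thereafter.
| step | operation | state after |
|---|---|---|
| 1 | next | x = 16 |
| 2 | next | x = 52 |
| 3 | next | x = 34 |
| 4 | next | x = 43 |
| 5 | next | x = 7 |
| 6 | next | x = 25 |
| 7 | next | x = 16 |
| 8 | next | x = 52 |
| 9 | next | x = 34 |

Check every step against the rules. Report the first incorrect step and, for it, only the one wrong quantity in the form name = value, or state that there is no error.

Step 1: x = (3*4 + 4) mod 63 = 16 — agrees with the printout.
Step 2: x = (3*16 + 4) mod 63 = 52 — no discrepancy.
Step 3: x = (3*52 + 4) mod 63 = 34 — checks out.
Step 4: x = (3*34 + 4) mod 63 = 43 — matches.
Step 5: x = (3*43 + 4) mod 63 = 7 — no discrepancy.
Step 6: x = (3*7 + 4) mod 63 = 25 — exactly as logged.
Step 7: x = (3*25 + 4) mod 63 = 16 — matches.
Step 8: x = (3*16 + 4) mod 63 = 52 — same as recorded.
Step 9: x = (3*52 + 4) mod 63 = 34 — same as recorded.
No step deviates from the rules.

no error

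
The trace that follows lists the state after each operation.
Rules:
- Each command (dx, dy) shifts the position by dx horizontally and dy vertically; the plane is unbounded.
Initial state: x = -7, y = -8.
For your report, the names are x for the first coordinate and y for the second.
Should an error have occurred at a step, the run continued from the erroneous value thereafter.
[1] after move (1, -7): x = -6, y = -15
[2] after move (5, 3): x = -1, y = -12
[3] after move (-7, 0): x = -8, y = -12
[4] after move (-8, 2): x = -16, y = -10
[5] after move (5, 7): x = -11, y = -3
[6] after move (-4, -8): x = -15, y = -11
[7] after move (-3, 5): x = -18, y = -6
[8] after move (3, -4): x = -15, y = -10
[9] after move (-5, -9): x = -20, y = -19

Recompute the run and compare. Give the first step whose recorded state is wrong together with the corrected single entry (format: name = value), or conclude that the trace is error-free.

Step 1: x = -7 + (1) = -6, y = -8 + (-7) = -15 — exactly as logged.
Step 2: x = -6 + (5) = -1, y = -15 + (3) = -12 — same as recorded.
Step 3: x = -1 + (-7) = -8, y = -12 + (0) = -12 — verified.
Step 4: x = -8 + (-8) = -16, y = -12 + (2) = -10 — no discrepancy.
Step 5: x = -16 + (5) = -11, y = -10 + (7) = -3 — in agreement.
Step 6: x = -11 + (-4) = -15, y = -3 + (-8) = -11 — in agreement.
Step 7: x = -15 + (-3) = -18, y = -11 + (5) = -6 — checks out.
Step 8: x = -18 + (3) = -15, y = -6 + (-4) = -10 — verified.
Step 9: x = -15 + (-5) = -20, y = -10 + (-9) = -19 — same as recorded.
All entries verified; no error found.

no error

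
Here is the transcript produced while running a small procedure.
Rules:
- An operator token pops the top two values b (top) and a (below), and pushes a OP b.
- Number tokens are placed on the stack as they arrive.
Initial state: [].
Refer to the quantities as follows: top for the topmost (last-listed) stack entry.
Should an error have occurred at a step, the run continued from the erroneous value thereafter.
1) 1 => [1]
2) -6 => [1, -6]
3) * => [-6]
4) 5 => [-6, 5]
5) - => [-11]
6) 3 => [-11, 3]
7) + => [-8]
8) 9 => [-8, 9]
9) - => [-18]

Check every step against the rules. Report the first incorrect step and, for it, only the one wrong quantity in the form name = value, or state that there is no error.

step 9, top = -17

1. push 1: top = 1 (verified)
2. push -6: top = -6 (matches)
3. 1 * -6 = -6 (exactly as logged)
4. push 5: top = 5 (verified)
5. -6 - 5 = -11 (consistent with the transcript)
6. push 3: top = 3 (consistent with the transcript)
7. -11 + 3 = -8 (no discrepancy)
8. push 9: top = 9 (exactly as logged)
9. -8 - 9 = -17 (the entry is off here)
So the first discrepancy is step 9, where the right value is top = -17.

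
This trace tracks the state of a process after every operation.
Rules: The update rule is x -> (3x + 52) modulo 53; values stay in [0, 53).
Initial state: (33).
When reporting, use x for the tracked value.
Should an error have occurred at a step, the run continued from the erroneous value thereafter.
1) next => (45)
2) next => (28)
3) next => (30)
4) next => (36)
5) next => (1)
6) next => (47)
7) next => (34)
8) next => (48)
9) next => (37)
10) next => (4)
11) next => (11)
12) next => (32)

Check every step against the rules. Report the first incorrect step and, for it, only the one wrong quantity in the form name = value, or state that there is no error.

step 6, x = 2

Recomputing the run from the initial state:
step 1: x = 45
step 2: x = 28
step 3: x = 30
step 4: x = 36
step 5: x = 1
step 6: x = 2
step 7: x = 5
step 8: x = 14
step 9: x = 41
step 10: x = 16
step 11: x = 47
step 12: x = 34
The first disagreement with the trace is at step 6, where the value should be x = 2.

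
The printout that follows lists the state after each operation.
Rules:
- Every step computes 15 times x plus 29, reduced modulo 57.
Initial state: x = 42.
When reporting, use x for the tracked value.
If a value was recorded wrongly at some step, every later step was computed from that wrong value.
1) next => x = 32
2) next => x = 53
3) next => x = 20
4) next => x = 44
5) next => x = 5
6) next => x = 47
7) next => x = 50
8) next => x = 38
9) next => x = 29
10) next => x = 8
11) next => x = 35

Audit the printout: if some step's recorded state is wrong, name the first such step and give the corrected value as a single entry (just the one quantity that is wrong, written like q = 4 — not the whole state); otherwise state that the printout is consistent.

1. x = (15*42 + 29) mod 57 = 32 (in agreement)
2. x = (15*32 + 29) mod 57 = 53 (matches)
3. x = (15*53 + 29) mod 57 = 26 (a discrepancy with the printout)
The audit stops at step 3: the recorded entry is wrong and should be x = 26.

step 3, x = 26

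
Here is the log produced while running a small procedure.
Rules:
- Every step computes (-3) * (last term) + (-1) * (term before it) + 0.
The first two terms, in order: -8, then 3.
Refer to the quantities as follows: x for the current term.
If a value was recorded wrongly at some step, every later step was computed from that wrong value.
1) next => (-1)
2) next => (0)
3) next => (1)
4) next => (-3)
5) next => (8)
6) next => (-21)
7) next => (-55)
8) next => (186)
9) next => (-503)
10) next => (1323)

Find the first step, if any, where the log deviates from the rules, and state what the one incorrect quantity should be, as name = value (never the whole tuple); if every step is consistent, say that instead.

step 1: x = -3*(3) + (-1)*(-8) + (0) = -1 -> verified
step 2: x = -3*(-1) + (-1)*(3) + (0) = 0 -> no discrepancy
step 3: x = -3*(0) + (-1)*(-1) + (0) = 1 -> checks out
step 4: x = -3*(1) + (-1)*(0) + (0) = -3 -> in agreement
step 5: x = -3*(-3) + (-1)*(1) + (0) = 8 -> consistent with the log
step 6: x = -3*(8) + (-1)*(-3) + (0) = -21 -> agrees with the log
step 7: x = -3*(-21) + (-1)*(8) + (0) = 55 -> a discrepancy with the log
The earliest wrong entry is at step 7: it should read x = 55.

step 7, x = 55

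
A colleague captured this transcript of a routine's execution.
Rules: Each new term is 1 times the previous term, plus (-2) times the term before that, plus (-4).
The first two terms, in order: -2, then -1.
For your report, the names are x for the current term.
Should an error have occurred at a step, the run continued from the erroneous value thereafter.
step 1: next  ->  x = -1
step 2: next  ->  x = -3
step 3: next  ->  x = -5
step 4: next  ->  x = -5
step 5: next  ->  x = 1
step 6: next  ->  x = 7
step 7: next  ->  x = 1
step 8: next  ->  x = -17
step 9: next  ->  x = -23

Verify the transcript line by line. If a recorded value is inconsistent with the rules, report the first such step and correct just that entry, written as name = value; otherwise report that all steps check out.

1. x = 1*(-1) + (-2)*(-2) + (-4) = -1 (matches)
2. x = 1*(-1) + (-2)*(-1) + (-4) = -3 (confirmed correct)
3. x = 1*(-3) + (-2)*(-1) + (-4) = -5 (same as recorded)
4. x = 1*(-5) + (-2)*(-3) + (-4) = -3 (first mismatch against the transcript)
The earliest wrong entry is at step 4: it should read x = -3.

step 4, x = -3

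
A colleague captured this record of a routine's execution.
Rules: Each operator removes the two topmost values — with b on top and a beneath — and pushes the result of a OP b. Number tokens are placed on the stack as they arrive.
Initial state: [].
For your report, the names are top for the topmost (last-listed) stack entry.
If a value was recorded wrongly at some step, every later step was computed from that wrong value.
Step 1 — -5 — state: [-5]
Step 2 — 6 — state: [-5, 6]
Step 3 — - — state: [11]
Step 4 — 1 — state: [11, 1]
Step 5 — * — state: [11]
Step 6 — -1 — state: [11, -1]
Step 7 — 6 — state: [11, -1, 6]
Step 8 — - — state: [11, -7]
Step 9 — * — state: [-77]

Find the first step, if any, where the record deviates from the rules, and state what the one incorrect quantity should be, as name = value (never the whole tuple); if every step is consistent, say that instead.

step 1: push -5: top = -5 -> matches
step 2: push 6: top = 6 -> checks out
step 3: -5 - 6 = -11 -> the record disagrees here
Step 3 is the first one off; corrected, top = -11.

step 3, top = -11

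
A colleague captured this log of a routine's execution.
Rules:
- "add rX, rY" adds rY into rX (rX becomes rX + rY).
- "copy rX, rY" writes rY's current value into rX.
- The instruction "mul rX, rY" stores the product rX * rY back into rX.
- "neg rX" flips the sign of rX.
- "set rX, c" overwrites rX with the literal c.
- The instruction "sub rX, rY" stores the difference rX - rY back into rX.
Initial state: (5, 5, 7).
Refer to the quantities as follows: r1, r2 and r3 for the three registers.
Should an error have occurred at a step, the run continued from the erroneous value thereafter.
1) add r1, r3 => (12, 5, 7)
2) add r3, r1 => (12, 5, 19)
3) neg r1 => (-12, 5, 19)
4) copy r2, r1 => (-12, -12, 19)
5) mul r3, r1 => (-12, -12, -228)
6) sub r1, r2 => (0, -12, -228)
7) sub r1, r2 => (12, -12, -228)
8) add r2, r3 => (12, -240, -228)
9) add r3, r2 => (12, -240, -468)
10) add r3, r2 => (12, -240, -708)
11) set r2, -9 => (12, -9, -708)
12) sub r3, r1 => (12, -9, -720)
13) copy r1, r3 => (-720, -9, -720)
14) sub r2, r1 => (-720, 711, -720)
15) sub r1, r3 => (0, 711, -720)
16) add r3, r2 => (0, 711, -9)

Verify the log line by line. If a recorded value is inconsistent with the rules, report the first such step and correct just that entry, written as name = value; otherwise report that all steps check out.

1. r1 = 5 + 7 = 12 (same as recorded)
2. r3 = 7 + 12 = 19 (verified)
3. r1 = -(12) = -12 (same as recorded)
4. r2 = -12 (matches)
5. r3 = 19 * -12 = -228 (no discrepancy)
6. r1 = -12 - -12 = 0 (no discrepancy)
7. r1 = 0 - -12 = 12 (same as recorded)
8. r2 = -12 + -228 = -240 (confirmed correct)
9. r3 = -228 + -240 = -468 (same as recorded)
10. r3 = -468 + -240 = -708 (same as recorded)
11. r2 = -9 (same as recorded)
12. r3 = -708 - 12 = -720 (exactly as logged)
13. r1 = -720 (matches)
14. r2 = -9 - -720 = 711 (consistent with the log)
15. r1 = -720 - -720 = 0 (agrees with the log)
16. r3 = -720 + 711 = -9 (no discrepancy)
The whole run recomputes cleanly — no discrepancies.

no error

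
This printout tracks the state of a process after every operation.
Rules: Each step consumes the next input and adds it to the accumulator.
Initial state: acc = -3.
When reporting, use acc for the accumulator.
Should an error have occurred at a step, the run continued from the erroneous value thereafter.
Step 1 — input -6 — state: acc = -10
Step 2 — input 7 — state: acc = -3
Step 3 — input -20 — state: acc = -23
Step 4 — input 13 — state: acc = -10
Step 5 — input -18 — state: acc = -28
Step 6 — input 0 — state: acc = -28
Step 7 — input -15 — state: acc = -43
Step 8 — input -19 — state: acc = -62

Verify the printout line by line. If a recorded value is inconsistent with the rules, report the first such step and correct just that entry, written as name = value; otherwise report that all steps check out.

step 1, acc = -9

Recomputing the run from the initial state:
step 1: acc = -9
step 2: acc = -2
step 3: acc = -22
step 4: acc = -9
step 5: acc = -27
step 6: acc = -27
step 7: acc = -42
step 8: acc = -61
The first disagreement with the printout is at step 1, where the value should be acc = -9.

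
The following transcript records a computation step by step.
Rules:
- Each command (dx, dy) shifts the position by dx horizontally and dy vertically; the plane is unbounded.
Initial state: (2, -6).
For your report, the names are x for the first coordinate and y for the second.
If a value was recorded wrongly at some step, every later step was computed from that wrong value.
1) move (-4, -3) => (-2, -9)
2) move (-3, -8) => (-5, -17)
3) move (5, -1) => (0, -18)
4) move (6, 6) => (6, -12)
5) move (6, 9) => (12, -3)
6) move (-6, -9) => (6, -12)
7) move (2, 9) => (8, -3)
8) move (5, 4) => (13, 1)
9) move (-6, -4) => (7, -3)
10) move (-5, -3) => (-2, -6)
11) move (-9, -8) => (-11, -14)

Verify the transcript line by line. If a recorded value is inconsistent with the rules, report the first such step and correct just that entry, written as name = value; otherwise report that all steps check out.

step 10, x = 2

Recomputing the run from the initial state:
step 1: x = -2, y = -9
step 2: x = -5, y = -17
step 3: x = 0, y = -18
step 4: x = 6, y = -12
step 5: x = 12, y = -3
step 6: x = 6, y = -12
step 7: x = 8, y = -3
step 8: x = 13, y = 1
step 9: x = 7, y = -3
step 10: x = 2, y = -6
step 11: x = -7, y = -14
The first disagreement with the transcript is at step 10, where the value should be x = 2.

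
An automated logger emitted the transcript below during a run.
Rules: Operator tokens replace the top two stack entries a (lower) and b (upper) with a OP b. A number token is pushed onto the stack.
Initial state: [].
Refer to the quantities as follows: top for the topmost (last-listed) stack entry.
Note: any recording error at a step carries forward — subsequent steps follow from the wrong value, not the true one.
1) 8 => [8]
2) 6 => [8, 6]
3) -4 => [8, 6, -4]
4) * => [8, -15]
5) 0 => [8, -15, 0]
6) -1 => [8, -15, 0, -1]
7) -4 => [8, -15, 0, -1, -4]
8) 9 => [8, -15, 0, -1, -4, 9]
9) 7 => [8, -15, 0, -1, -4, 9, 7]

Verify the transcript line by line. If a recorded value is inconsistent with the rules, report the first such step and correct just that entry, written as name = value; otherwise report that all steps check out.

step 4, top = -24

1. push 8: top = 8 (same as recorded)
2. push 6: top = 6 (checks out)
3. push -4: top = -4 (agrees with the transcript)
4. 6 * -4 = -24 (the recorded entry deviates here)
Conclusion: step 4 carries the first error; the entry should be top = -24.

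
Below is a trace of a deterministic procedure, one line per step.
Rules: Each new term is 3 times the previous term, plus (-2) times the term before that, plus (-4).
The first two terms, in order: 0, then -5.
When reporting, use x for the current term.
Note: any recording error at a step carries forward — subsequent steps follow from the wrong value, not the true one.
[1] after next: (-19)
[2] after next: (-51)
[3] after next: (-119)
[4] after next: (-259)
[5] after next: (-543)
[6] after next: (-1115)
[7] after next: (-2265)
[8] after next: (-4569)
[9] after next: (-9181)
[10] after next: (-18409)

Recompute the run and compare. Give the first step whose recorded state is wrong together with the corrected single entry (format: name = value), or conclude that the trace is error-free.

Recomputing the run from the initial state:
step 1: x = -19
step 2: x = -51
step 3: x = -119
step 4: x = -259
step 5: x = -543
step 6: x = -1115
step 7: x = -2263
step 8: x = -4563
step 9: x = -9167
step 10: x = -18379
The first disagreement with the trace is at step 7, where the value should be x = -2263.

step 7, x = -2263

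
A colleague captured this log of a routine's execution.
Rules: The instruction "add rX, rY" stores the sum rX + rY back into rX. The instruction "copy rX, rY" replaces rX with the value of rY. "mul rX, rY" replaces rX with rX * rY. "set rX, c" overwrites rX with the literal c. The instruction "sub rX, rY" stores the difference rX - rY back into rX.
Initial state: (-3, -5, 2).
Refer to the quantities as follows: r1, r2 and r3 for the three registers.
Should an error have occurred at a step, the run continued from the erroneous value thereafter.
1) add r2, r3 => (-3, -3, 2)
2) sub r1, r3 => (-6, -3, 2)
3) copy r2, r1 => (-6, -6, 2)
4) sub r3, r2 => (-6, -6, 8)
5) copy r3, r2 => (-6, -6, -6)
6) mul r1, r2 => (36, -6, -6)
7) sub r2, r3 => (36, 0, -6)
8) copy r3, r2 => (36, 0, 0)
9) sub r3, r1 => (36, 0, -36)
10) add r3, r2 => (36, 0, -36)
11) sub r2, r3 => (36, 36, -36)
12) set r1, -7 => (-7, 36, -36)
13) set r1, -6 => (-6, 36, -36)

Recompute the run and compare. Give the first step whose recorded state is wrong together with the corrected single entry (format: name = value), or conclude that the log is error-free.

step 2, r1 = -5

1. r2 = -5 + 2 = -3 (no discrepancy)
2. r1 = -3 - 2 = -5 (this is not what the log shows)
That makes step 2 the first incorrect line — r1 = -5 is what it should show.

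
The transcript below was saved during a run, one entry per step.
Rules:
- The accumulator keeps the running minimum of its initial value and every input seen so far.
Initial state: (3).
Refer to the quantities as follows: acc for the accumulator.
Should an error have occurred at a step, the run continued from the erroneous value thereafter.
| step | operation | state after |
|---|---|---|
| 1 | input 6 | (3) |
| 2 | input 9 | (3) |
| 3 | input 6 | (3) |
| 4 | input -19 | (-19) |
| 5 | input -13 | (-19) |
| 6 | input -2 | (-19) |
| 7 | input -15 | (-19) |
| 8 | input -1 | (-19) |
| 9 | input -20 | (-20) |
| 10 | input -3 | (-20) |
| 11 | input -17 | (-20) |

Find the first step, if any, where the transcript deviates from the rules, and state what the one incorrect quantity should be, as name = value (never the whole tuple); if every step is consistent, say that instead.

no error

Recomputing the run from the initial state:
step 1: acc = 3
step 2: acc = 3
step 3: acc = 3
step 4: acc = -19
step 5: acc = -19
step 6: acc = -19
step 7: acc = -19
step 8: acc = -19
step 9: acc = -20
step 10: acc = -20
step 11: acc = -20
This matches the transcript at every step.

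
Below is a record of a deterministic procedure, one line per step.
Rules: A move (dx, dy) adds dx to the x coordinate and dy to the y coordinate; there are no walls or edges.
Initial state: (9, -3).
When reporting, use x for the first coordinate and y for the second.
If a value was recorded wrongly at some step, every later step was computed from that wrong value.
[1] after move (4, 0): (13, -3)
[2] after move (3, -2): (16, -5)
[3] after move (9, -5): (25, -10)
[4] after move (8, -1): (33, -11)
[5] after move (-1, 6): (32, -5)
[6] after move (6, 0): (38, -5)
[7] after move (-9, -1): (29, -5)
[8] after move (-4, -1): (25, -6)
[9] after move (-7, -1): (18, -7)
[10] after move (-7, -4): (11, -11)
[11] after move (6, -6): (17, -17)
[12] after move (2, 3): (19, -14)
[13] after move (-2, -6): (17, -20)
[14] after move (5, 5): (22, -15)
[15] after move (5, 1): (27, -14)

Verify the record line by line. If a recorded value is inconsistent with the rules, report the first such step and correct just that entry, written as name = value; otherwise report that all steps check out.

Recomputing the run from the initial state:
step 1: x = 13, y = -3
step 2: x = 16, y = -5
step 3: x = 25, y = -10
step 4: x = 33, y = -11
step 5: x = 32, y = -5
step 6: x = 38, y = -5
step 7: x = 29, y = -6
step 8: x = 25, y = -7
step 9: x = 18, y = -8
step 10: x = 11, y = -12
step 11: x = 17, y = -18
step 12: x = 19, y = -15
step 13: x = 17, y = -21
step 14: x = 22, y = -16
step 15: x = 27, y = -15
The first disagreement with the record is at step 7, where the value should be y = -6.

step 7, y = -6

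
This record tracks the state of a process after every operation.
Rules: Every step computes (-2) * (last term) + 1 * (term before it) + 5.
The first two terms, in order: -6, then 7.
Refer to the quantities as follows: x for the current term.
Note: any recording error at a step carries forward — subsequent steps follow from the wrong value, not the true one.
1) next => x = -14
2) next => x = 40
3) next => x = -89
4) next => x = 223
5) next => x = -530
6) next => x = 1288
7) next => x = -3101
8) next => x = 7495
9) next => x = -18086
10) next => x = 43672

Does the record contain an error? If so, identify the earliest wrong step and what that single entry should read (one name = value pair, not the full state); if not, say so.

step 1, x = -15

Recomputing the run from the initial state:
step 1: x = -15
step 2: x = 42
step 3: x = -94
step 4: x = 235
step 5: x = -559
step 6: x = 1358
step 7: x = -3270
step 8: x = 7903
step 9: x = -19071
step 10: x = 46050
The first disagreement with the record is at step 1, where the value should be x = -15.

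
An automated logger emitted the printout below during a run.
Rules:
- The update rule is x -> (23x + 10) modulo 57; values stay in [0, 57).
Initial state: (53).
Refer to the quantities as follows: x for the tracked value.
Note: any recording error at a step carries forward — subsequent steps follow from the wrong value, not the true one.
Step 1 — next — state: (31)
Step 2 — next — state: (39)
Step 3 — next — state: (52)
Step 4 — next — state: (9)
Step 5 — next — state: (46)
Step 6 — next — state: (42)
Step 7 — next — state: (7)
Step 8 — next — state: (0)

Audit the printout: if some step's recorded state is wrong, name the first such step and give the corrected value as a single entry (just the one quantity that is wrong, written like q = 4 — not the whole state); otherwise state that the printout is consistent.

Recomputing the run from the initial state:
step 1: x = 32
step 2: x = 5
step 3: x = 11
step 4: x = 35
step 5: x = 17
step 6: x = 2
step 7: x = 56
step 8: x = 44
The first disagreement with the printout is at step 1, where the value should be x = 32.

step 1, x = 32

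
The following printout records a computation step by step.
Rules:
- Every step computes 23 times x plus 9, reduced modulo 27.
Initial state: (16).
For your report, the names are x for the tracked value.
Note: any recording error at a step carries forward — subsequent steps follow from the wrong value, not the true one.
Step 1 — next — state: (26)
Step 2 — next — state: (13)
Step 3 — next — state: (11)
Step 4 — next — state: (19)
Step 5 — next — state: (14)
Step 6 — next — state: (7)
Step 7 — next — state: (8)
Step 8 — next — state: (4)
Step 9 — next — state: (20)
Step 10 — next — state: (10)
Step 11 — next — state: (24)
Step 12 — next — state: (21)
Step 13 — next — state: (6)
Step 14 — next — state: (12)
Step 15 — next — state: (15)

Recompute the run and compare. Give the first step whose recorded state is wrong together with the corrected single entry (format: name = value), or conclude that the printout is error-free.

step 11, x = 23

Recomputing the run from the initial state:
step 1: x = 26
step 2: x = 13
step 3: x = 11
step 4: x = 19
step 5: x = 14
step 6: x = 7
step 7: x = 8
step 8: x = 4
step 9: x = 20
step 10: x = 10
step 11: x = 23
step 12: x = 25
step 13: x = 17
step 14: x = 22
step 15: x = 2
The first disagreement with the printout is at step 11, where the value should be x = 23.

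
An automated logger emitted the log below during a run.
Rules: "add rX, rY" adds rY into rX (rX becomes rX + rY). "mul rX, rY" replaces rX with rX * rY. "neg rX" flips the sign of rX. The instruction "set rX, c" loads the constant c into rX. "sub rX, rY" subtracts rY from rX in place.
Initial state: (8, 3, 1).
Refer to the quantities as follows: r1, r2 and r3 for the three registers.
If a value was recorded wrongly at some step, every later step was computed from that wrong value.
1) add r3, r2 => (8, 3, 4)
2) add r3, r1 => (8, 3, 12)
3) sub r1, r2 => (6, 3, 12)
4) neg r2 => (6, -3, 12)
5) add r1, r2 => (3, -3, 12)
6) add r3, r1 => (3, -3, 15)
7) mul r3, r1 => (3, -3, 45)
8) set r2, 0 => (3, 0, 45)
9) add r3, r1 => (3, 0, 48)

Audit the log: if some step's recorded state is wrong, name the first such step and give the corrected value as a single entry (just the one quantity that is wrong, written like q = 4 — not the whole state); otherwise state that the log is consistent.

step 3, r1 = 5

step 1: r3 = 1 + 3 = 4 -> same as recorded
step 2: r3 = 4 + 8 = 12 -> verified
step 3: r1 = 8 - 3 = 5 -> this is not what the log shows
So the first discrepancy is step 3, where the right value is r1 = 5.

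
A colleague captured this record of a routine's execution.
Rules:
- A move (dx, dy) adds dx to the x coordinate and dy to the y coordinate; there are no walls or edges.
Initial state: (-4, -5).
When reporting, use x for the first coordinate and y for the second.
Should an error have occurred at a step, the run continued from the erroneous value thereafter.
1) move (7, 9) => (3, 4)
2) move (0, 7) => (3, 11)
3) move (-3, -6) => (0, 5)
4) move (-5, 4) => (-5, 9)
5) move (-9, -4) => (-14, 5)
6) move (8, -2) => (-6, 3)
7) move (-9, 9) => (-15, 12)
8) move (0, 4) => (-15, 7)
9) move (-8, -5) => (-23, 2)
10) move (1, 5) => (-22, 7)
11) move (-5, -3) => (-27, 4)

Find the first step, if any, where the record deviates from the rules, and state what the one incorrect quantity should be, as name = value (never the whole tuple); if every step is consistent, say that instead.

step 1: x = -4 + (7) = 3, y = -5 + (9) = 4 -> checks out
step 2: x = 3 + (0) = 3, y = 4 + (7) = 11 -> agrees with the record
step 3: x = 3 + (-3) = 0, y = 11 + (-6) = 5 -> in agreement
step 4: x = 0 + (-5) = -5, y = 5 + (4) = 9 -> in agreement
step 5: x = -5 + (-9) = -14, y = 9 + (-4) = 5 -> confirmed correct
step 6: x = -14 + (8) = -6, y = 5 + (-2) = 3 -> consistent with the record
step 7: x = -6 + (-9) = -15, y = 3 + (9) = 12 -> verified
step 8: x = -15 + (0) = -15, y = 12 + (4) = 16 -> a discrepancy with the record
Step 8 is the first one off; corrected, y = 16.

step 8, y = 16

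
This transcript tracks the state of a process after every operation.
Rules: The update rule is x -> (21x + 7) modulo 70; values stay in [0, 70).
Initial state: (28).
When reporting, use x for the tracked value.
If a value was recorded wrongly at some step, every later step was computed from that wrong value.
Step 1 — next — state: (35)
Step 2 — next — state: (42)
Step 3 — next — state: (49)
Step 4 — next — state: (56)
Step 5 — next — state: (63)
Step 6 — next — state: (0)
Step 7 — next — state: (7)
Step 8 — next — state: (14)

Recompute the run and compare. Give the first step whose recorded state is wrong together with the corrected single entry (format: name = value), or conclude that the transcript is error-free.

Step 1: x = (21*28 + 7) mod 70 = 35 — same as recorded.
Step 2: x = (21*35 + 7) mod 70 = 42 — in agreement.
Step 3: x = (21*42 + 7) mod 70 = 49 — exactly as logged.
Step 4: x = (21*49 + 7) mod 70 = 56 — matches.
Step 5: x = (21*56 + 7) mod 70 = 63 — exactly as logged.
Step 6: x = (21*63 + 7) mod 70 = 0 — matches.
Step 7: x = (21*0 + 7) mod 70 = 7 — same as recorded.
Step 8: x = (21*7 + 7) mod 70 = 14 — in agreement.
Each recorded entry agrees with the recomputation.

no error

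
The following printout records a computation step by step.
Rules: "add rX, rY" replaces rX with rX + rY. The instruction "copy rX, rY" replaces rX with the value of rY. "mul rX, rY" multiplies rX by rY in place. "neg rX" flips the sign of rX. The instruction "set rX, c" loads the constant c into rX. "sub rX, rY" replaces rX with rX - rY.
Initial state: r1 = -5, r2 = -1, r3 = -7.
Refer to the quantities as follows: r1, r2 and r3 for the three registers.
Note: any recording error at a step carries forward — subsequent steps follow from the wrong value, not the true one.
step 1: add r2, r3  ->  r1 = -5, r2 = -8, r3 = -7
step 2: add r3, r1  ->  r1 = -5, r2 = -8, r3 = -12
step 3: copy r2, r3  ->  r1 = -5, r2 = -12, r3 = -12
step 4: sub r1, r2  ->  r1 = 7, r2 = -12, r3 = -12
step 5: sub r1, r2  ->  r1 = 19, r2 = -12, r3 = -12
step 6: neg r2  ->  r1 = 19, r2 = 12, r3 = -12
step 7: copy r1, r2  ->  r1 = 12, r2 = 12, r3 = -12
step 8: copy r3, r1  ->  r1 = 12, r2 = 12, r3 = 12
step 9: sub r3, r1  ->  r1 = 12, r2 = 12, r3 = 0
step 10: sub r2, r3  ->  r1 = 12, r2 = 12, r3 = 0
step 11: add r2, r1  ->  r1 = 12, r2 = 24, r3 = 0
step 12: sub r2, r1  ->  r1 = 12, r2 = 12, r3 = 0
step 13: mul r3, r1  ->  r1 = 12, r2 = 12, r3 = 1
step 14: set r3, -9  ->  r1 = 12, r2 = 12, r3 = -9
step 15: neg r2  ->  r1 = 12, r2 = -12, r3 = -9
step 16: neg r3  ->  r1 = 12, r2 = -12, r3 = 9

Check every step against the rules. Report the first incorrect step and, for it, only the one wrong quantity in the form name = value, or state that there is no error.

Recomputing the run from the initial state:
step 1: r1 = -5, r2 = -8, r3 = -7
step 2: r1 = -5, r2 = -8, r3 = -12
step 3: r1 = -5, r2 = -12, r3 = -12
step 4: r1 = 7, r2 = -12, r3 = -12
step 5: r1 = 19, r2 = -12, r3 = -12
step 6: r1 = 19, r2 = 12, r3 = -12
step 7: r1 = 12, r2 = 12, r3 = -12
step 8: r1 = 12, r2 = 12, r3 = 12
step 9: r1 = 12, r2 = 12, r3 = 0
step 10: r1 = 12, r2 = 12, r3 = 0
step 11: r1 = 12, r2 = 24, r3 = 0
step 12: r1 = 12, r2 = 12, r3 = 0
step 13: r1 = 12, r2 = 12, r3 = 0
step 14: r1 = 12, r2 = 12, r3 = -9
step 15: r1 = 12, r2 = -12, r3 = -9
step 16: r1 = 12, r2 = -12, r3 = 9
The first disagreement with the printout is at step 13, where the value should be r3 = 0.

step 13, r3 = 0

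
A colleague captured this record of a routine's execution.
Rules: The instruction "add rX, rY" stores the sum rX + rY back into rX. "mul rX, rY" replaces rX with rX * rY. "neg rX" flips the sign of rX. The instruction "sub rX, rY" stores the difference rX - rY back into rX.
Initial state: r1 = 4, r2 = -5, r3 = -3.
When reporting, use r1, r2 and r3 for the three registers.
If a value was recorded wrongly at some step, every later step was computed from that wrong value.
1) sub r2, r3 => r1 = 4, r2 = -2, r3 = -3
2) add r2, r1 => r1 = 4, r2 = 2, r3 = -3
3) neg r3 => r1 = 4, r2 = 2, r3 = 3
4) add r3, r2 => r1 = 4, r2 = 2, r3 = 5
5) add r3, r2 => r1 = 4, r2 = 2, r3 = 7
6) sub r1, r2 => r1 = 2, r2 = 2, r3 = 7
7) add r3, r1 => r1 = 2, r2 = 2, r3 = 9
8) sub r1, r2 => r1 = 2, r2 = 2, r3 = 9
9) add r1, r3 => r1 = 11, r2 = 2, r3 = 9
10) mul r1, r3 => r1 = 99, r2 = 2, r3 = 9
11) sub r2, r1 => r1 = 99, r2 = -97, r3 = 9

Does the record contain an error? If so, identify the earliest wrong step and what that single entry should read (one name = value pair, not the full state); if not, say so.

step 8, r1 = 0

Recomputing the run from the initial state:
step 1: r1 = 4, r2 = -2, r3 = -3
step 2: r1 = 4, r2 = 2, r3 = -3
step 3: r1 = 4, r2 = 2, r3 = 3
step 4: r1 = 4, r2 = 2, r3 = 5
step 5: r1 = 4, r2 = 2, r3 = 7
step 6: r1 = 2, r2 = 2, r3 = 7
step 7: r1 = 2, r2 = 2, r3 = 9
step 8: r1 = 0, r2 = 2, r3 = 9
step 9: r1 = 9, r2 = 2, r3 = 9
step 10: r1 = 81, r2 = 2, r3 = 9
step 11: r1 = 81, r2 = -79, r3 = 9
The first disagreement with the record is at step 8, where the value should be r1 = 0.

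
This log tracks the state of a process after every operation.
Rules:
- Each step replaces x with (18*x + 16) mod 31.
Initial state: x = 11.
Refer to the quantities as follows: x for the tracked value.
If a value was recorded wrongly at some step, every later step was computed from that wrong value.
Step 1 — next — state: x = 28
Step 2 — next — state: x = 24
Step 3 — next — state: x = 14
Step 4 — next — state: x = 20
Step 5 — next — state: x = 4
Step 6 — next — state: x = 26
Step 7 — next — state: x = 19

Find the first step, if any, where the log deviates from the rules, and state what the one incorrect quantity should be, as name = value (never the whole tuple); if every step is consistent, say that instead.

Recomputing the run from the initial state:
step 1: x = 28
step 2: x = 24
step 3: x = 14
step 4: x = 20
step 5: x = 4
step 6: x = 26
step 7: x = 19
This matches the log at every step.

no error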